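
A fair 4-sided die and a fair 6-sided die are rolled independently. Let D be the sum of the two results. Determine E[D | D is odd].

P(D is odd) = 1/2.
Σ over the event: 3·1/12 + 5·1/6 + 7·1/6 + 9·1/12 = 3.
E[D | D is odd] = (3) / (1/2) = 6.

6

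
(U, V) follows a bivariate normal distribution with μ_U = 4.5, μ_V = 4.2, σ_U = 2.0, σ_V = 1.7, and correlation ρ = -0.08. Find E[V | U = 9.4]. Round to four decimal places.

For a bivariate normal, E[V | U=x] = μ_V + ρ·(σ_V/σ_U)·(x − μ_U).
E[V | U=9.4] = 4.2 + (-0.08)·(1.7/2.0)·(9.4 − (4.5)) = 4.2 + (-0.068)·(4.9) = 3.8668.

3.8668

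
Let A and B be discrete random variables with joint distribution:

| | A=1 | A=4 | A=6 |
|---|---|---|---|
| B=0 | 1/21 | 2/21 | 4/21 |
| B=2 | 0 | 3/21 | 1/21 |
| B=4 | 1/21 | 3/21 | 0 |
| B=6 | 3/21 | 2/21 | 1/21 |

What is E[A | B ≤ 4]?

64/15

P(B ≤ 4) = 5/7.
Σ A·P over the event = 1·(1/21) + 1·(1/21) + 4·(2/21) + 4·(3/21) + 4·(3/21) + 6·(4/21) + 6·(1/21) = 64/21.
E[A | B ≤ 4] = (64/21) / (5/7) = 64/15.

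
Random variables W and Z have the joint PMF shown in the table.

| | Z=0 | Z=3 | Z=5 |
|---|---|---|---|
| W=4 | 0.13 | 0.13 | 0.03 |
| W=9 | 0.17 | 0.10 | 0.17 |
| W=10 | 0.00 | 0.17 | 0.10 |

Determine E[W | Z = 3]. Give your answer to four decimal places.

7.8000

P(Z = 3) = 0.40.
Σ W·P over the event = 4·(0.13) + 9·(0.10) + 10·(0.17) = 3.12.
E[W | Z = 3] = (3.12) / (0.40) = 7.8000.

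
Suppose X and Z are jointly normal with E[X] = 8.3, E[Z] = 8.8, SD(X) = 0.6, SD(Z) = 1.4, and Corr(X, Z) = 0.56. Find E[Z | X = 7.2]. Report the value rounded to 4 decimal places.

7.3627

E[Z | X=x] = μ_Z + ρ(σ_Z/σ_X)(x − μ_X) for jointly normal variables.
E[Z | X=7.2] = 8.8 + (0.56)·(1.4/0.6)·(7.2 − (8.3)) = 8.8 + (1.30667)·(-1.1) = 7.3627.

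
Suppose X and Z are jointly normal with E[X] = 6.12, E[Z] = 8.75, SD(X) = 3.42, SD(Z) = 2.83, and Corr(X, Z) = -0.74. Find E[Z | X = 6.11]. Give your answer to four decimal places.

8.7561

For a bivariate normal, E[Z | X=x] = μ_Z + ρ·(σ_Z/σ_X)·(x − μ_X).
E[Z | X=6.11] = 8.75 + (-0.74)·(2.83/3.42)·(6.11 − (6.12)) = 8.75 + (-0.61234)·(-0.01) = 8.7561.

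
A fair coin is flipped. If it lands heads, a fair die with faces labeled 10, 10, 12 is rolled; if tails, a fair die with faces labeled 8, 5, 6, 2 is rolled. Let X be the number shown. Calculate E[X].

E[X | heads] = (10+10+12)/3 = 32/3.
E[X | tails] = (8+5+6+2)/4 = 21/4.
E[X] = (1/2)·(32/3) + (1/2)·(21/4) = 191/24.

191/24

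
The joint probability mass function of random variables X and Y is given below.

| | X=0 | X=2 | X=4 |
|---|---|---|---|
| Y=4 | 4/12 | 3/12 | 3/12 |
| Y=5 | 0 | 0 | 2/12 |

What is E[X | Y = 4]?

P(Y = 4) = 5/6.
Σ X·P over the event = 0·(4/12) + 2·(3/12) + 4·(3/12) = 3/2.
E[X | Y = 4] = (3/2) / (5/6) = 9/5.

9/5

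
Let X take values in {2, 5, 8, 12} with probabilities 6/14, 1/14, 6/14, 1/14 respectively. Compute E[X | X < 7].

17/7

P(X < 7) = 1/2.
Σ over the event: 2·3/7 + 5·1/14 = 17/14.
E[X | X < 7] = (17/14) / (1/2) = 17/7.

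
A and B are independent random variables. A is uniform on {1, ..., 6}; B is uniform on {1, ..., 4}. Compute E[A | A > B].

32/7

P(A > B) = 7/12.
Summing A·P(x,y) over outcomes with A > B gives 8/3.
E[A | A > B] = (8/3) / (7/12) = 32/7.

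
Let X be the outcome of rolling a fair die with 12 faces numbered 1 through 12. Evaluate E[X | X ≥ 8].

10

Given X ≥ 8, X is equally likely to be any of {8, 9, 10, 11, 12}.
E[X | X ≥ 8] = (8 + 9 + 10 + 11 + 12) / 5 = 10.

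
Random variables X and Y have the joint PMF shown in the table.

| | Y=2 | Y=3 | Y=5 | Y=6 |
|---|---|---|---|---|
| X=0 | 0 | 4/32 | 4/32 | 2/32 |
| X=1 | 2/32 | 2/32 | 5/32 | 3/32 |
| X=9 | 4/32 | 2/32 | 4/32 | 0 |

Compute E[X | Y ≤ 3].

P(Y ≤ 3) = 7/16.
Σ X·P over the event = 0·(4/32) + 1·(2/32) + 1·(2/32) + 9·(4/32) + 9·(2/32) = 29/16.
E[X | Y ≤ 3] = (29/16) / (7/16) = 29/7.

29/7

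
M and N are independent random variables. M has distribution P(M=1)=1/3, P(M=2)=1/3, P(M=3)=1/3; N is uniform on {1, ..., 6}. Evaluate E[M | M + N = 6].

P(M + N = 6) = 1/6.
Summing M·P(x,y) over outcomes with M + N = 6 gives 1/3.
E[M | M + N = 6] = (1/3) / (1/6) = 2.

2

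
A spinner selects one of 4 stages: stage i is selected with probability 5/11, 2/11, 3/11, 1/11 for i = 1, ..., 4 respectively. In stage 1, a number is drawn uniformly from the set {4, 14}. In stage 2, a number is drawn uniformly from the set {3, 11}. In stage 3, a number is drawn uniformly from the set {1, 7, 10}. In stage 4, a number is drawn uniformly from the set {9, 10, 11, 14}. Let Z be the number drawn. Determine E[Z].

8

E[Z | stage 1] = (4+14)/2 = 9.
E[Z | stage 2] = (3+11)/2 = 7.
E[Z | stage 3] = (1+7+10)/3 = 6.
E[Z | stage 4] = (9+10+11+14)/4 = 11.
E[Z] = (5/11)·(9) + (2/11)·(7) + (3/11)·(6) + (1/11)·(11) = 8.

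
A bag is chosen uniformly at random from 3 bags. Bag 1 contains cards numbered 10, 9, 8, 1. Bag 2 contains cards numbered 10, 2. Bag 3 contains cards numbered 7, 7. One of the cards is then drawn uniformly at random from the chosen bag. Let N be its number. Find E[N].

20/3

E[N | bag 1] = (10+9+8+1)/4 = 7.
E[N | bag 2] = (10+2)/2 = 6.
E[N | bag 3] = (7+7)/2 = 7.
E[N] = (1/3)·(7) + (1/3)·(6) + (1/3)·(7) = 20/3.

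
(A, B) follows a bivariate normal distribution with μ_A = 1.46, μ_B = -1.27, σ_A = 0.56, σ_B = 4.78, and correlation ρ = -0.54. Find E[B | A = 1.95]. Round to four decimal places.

The regression of B on A has slope ρ·σ_B/σ_A and passes through (μ_A, μ_B).
E[B | A=1.95] = -1.27 + (-0.54)·(4.78/0.56)·(1.95 − (1.46)) = -1.27 + (-4.6093)·(0.49) = -3.5286.

-3.5286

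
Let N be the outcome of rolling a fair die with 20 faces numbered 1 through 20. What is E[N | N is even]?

11

Given N is even, N is equally likely to be any of {2, 4, 6, 8, 10, 12, 14, 16, 18, 20}.
E[N | N is even] = (2 + 4 + 6 + 8 + 10 + 12 + 14 + 16 + 18 + 20) / 10 = 11.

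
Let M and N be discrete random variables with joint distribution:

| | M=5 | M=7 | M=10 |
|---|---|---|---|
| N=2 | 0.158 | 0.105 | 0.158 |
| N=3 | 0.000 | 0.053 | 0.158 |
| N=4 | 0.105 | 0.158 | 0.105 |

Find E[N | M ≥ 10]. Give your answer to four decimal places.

2.8741

P(M ≥ 10) = 0.421.
Σ N·P over the event = 2·(0.158) + 3·(0.158) + 4·(0.105) = 1.210.
E[N | M ≥ 10] = (1.210) / (0.421) = 2.8741.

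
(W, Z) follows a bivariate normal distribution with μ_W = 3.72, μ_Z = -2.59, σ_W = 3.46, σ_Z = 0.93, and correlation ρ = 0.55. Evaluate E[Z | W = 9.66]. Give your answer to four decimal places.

-1.7119

The regression of Z on W has slope ρ·σ_Z/σ_W and passes through (μ_W, μ_Z).
E[Z | W=9.66] = -2.59 + (0.55)·(0.93/3.46)·(9.66 − (3.72)) = -2.59 + (0.14783)·(5.94) = -1.7119.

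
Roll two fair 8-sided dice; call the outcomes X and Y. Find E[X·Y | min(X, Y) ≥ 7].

225/4

P(min(X, Y) ≥ 7) = 1/16.
Summing XY·P(x,y) over outcomes with min(X, Y) ≥ 7 gives 225/64.
E[X·Y | min(X, Y) ≥ 7] = (225/64) / (1/16) = 225/4.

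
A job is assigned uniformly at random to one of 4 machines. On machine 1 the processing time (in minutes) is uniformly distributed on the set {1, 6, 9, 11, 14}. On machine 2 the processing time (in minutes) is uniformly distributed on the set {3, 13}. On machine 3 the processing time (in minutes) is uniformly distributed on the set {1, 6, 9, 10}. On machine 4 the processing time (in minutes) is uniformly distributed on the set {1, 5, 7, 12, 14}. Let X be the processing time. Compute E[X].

61/8

E[X | machine 1] = (1+6+9+11+14)/5 = 41/5.
E[X | machine 2] = (3+13)/2 = 8.
E[X | machine 3] = (1+6+9+10)/4 = 13/2.
E[X | machine 4] = (1+5+7+12+14)/5 = 39/5.
E[X] = (1/4)·(41/5) + (1/4)·(8) + (1/4)·(13/2) + (1/4)·(39/5) = 61/8.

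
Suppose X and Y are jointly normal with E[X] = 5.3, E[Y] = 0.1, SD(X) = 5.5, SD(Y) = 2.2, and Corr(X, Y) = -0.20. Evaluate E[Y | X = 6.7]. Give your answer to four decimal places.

-0.0120

E[Y | X=x] = μ_Y + ρ(σ_Y/σ_X)(x − μ_X) for jointly normal variables.
E[Y | X=6.7] = 0.1 + (-0.20)·(2.2/5.5)·(6.7 − (5.3)) = 0.1 + (-0.08)·(1.4) = -0.0120.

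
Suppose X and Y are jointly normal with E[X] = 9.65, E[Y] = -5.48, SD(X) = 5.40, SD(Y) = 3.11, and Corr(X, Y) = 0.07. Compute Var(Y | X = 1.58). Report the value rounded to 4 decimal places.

9.6247

The conditional variance in a bivariate normal is σ_Y²(1 − ρ²), independent of x.
Var(Y | X=1.58) = (3.11)²·(1 − (0.07)²) = 9.6721·0.9951 = 9.6247.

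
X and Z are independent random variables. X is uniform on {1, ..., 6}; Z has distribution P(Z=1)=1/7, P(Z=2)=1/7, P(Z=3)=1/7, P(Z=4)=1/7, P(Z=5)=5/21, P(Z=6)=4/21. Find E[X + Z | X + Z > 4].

95/12

P(X + Z > 4) = 6/7.
Summing (X+Z)·P(x,y) over outcomes with X + Z > 4 gives 95/14.
E[X + Z | X + Z > 4] = (95/14) / (6/7) = 95/12.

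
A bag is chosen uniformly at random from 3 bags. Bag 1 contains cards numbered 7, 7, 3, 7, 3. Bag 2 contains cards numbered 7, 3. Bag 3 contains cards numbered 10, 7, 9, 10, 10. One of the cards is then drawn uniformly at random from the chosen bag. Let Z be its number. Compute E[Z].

98/15

E[Z | bag 1] = (7+7+3+7+3)/5 = 27/5.
E[Z | bag 2] = (7+3)/2 = 5.
E[Z | bag 3] = (10+7+9+10+10)/5 = 46/5.
By the law of total expectation,
E[Z] = (1/3)·(27/5) + (1/3)·(5) + (1/3)·(46/5) = 98/15.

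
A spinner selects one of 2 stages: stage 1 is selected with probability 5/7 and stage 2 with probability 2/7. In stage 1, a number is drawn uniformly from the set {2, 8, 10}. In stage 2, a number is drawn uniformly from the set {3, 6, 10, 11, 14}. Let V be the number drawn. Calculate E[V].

764/105

E[V | stage 1] = (2+8+10)/3 = 20/3.
E[V | stage 2] = (3+6+10+11+14)/5 = 44/5.
By the law of total expectation,
E[V] = (5/7)·(20/3) + (2/7)·(44/5) = 764/105.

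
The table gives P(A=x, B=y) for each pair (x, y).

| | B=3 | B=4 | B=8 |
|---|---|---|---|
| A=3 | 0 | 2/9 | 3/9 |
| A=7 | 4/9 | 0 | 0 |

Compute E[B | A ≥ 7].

P(A ≥ 7) = 4/9.
Σ B·P over the event = 3·(4/9) = 4/3.
E[B | A ≥ 7] = (4/3) / (4/9) = 3.

3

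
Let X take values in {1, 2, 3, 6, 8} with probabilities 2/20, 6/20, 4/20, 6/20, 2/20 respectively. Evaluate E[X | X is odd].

7/3

P(X is odd) = 3/10.
Σ over the event: 1·1/10 + 3·1/5 = 7/10.
E[X | X is odd] = (7/10) / (3/10) = 7/3.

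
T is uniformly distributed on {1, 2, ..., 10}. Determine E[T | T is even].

6

Given T is even, T is equally likely to be any of {2, 4, 6, 8, 10}.
E[T | T is even] = (2 + 4 + 6 + 8 + 10) / 5 = 6.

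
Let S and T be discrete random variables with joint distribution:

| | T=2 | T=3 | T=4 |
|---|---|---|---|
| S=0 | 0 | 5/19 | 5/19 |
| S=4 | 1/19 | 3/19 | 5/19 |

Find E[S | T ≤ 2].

P(T ≤ 2) = 1/19.
Σ S·P over the event = 4·(1/19) = 4/19.
E[S | T ≤ 2] = (4/19) / (1/19) = 4.

4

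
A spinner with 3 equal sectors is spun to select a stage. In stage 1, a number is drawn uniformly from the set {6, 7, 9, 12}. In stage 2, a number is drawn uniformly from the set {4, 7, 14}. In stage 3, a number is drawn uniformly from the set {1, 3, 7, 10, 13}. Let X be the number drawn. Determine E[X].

E[X | stage 1] = (6+7+9+12)/4 = 17/2.
E[X | stage 2] = (4+7+14)/3 = 25/3.
E[X | stage 3] = (1+3+7+10+13)/5 = 34/5.
E[X] = (1/3)·(17/2) + (1/3)·(25/3) + (1/3)·(34/5) = 709/90.

709/90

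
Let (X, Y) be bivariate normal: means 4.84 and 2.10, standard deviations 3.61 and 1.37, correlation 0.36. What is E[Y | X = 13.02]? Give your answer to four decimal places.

3.2176

E[Y | X=x] = μ_Y + ρ(σ_Y/σ_X)(x − μ_X) for jointly normal variables.
E[Y | X=13.02] = 2.10 + (0.36)·(1.37/3.61)·(13.02 − (4.84)) = 2.10 + (0.13662)·(8.18) = 3.2176.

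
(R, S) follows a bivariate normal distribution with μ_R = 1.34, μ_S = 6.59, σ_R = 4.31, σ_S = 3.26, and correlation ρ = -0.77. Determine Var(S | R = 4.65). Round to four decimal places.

The conditional variance in a bivariate normal is σ_S²(1 − ρ²), independent of x.
Var(S | R=4.65) = (3.26)²·(1 − (-0.77)²) = 10.6276·0.4071 = 4.3265.

4.3265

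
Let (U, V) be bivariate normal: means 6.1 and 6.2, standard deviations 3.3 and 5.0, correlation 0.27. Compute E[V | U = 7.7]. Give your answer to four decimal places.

6.8545

The regression of V on U has slope ρ·σ_V/σ_U and passes through (μ_U, μ_V).
E[V | U=7.7] = 6.2 + (0.27)·(5.0/3.3)·(7.7 − (6.1)) = 6.2 + (0.40909)·(1.6) = 6.8545.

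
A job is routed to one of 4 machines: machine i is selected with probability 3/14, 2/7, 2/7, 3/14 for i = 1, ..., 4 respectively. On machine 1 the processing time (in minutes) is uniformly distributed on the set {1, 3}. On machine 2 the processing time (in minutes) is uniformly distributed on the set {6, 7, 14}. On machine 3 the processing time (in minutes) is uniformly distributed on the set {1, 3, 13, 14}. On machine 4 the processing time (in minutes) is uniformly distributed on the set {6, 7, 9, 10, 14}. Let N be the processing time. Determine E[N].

E[N | machine 1] = (1+3)/2 = 2.
E[N | machine 2] = (6+7+14)/3 = 9.
E[N | machine 3] = (1+3+13+14)/4 = 31/4.
E[N | machine 4] = (6+7+9+10+14)/5 = 46/5.
E[N] = (3/14)·(2) + (2/7)·(9) + (2/7)·(31/4) + (3/14)·(46/5) = 503/70.

503/70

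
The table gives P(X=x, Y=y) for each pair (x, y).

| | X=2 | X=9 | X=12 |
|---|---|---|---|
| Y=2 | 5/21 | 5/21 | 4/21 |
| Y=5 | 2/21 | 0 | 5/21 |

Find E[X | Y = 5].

64/7

P(Y = 5) = 1/3.
Σ X·P over the event = 2·(2/21) + 12·(5/21) = 64/21.
E[X | Y = 5] = (64/21) / (1/3) = 64/7.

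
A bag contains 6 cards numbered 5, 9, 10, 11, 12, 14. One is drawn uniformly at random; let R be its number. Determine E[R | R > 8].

56/5

P(R > 8) = 5/6.
Σ over the event: 9·1/6 + 10·1/6 + 11·1/6 + 12·1/6 + 14·1/6 = 28/3.
E[R | R > 8] = (28/3) / (5/6) = 56/5.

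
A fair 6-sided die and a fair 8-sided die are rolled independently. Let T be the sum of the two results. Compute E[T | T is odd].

P(T is odd) = 1/2.
Σ over the event: 3·1/24 + 5·1/12 + 7·1/8 + 9·1/8 + 11·1/12 + 13·1/24 = 4.
E[T | T is odd] = (4) / (1/2) = 8.

8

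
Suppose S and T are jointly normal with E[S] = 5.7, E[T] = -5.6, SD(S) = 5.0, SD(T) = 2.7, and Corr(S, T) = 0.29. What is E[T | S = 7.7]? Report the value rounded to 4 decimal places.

-5.2868

E[T | S=x] = μ_T + ρ(σ_T/σ_S)(x − μ_S) for jointly normal variables.
E[T | S=7.7] = -5.6 + (0.29)·(2.7/5.0)·(7.7 − (5.7)) = -5.6 + (0.1566)·(2) = -5.2868.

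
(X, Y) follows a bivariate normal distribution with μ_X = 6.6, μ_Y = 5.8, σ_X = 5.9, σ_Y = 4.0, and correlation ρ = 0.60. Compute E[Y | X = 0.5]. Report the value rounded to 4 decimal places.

The regression of Y on X has slope ρ·σ_Y/σ_X and passes through (μ_X, μ_Y).
E[Y | X=0.5] = 5.8 + (0.60)·(4.0/5.9)·(0.5 − (6.6)) = 5.8 + (0.40678)·(-6.1) = 3.3186.

3.3186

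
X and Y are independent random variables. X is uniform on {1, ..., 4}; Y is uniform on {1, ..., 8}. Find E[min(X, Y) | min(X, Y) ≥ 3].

41/12

P(min(X, Y) ≥ 3) = 3/8.
Summing min(X,Y)·P(x,y) over outcomes with min(X, Y) ≥ 3 gives 41/32.
E[min(X, Y) | min(X, Y) ≥ 3] = (41/32) / (3/8) = 41/12.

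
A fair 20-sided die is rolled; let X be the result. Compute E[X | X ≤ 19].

10

P(X ≤ 19) = 19/20.
E[X | X ≤ 19] = (19/2) / (19/20) = 10.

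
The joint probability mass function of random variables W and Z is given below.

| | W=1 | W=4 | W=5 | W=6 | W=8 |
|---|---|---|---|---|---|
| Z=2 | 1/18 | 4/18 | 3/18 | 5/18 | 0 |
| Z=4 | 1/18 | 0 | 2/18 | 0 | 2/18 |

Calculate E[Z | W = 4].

2

P(W = 4) = 2/9.
Σ Z·P over the event = 2·(4/18) = 4/9.
E[Z | W = 4] = (4/9) / (2/9) = 2.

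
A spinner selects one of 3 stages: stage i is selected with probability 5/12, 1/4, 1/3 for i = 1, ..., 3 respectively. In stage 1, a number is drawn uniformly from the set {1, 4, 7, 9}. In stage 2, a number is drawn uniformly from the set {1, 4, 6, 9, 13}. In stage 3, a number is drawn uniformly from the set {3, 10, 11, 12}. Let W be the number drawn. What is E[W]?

547/80

E[W | stage 1] = (1+4+7+9)/4 = 21/4.
E[W | stage 2] = (1+4+6+9+13)/5 = 33/5.
E[W | stage 3] = (3+10+11+12)/4 = 9.
E[W] = (5/12)·(21/4) + (1/4)·(33/5) + (1/3)·(9) = 547/80.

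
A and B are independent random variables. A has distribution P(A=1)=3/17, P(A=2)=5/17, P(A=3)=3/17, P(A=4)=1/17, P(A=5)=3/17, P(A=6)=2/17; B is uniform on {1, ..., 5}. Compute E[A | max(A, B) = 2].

23/13

P(max(A, B) = 2) = 13/85.
Summing A·P(x,y) over outcomes with max(A, B) = 2 gives 23/85.
E[A | max(A, B) = 2] = (23/85) / (13/85) = 23/13.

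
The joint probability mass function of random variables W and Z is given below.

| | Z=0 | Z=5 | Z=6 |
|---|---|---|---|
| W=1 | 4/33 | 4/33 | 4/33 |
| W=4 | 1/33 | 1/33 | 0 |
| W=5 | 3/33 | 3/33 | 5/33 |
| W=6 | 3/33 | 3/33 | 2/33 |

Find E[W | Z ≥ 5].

P(Z ≥ 5) = 2/3.
Σ W·P over the event = 1·(4/33) + 1·(4/33) + 4·(1/33) + 5·(3/33) + 5·(5/33) + 6·(3/33) + 6·(2/33) = 82/33.
E[W | Z ≥ 5] = (82/33) / (2/3) = 41/11.

41/11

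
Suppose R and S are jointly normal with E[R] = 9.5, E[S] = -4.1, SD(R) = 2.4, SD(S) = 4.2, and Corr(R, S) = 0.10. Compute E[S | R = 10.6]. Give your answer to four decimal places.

The regression of S on R has slope ρ·σ_S/σ_R and passes through (μ_R, μ_S).
E[S | R=10.6] = -4.1 + (0.10)·(4.2/2.4)·(10.6 − (9.5)) = -4.1 + (0.175)·(1.1) = -3.9075.

-3.9075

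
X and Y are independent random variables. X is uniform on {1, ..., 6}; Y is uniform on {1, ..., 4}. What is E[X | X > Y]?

32/7

P(X > Y) = 7/12.
Summing X·P(x,y) over outcomes with X > Y gives 8/3.
E[X | X > Y] = (8/3) / (7/12) = 32/7.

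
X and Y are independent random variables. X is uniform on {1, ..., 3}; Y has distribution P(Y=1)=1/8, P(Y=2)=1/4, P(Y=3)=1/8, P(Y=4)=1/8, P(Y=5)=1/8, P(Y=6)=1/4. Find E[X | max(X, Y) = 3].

P(max(X, Y) = 3) = 1/4.
Summing X·P(x,y) over outcomes with max(X, Y) = 3 gives 5/8.
E[X | max(X, Y) = 3] = (5/8) / (1/4) = 5/2.

5/2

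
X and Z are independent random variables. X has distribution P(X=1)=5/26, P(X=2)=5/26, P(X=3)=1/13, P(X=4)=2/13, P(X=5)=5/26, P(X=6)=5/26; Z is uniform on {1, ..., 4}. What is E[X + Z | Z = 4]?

P(Z = 4) = 1/4.
Summing (X+Z)·P(x,y) over outcomes with Z = 4 gives 49/26.
E[X + Z | Z = 4] = (49/26) / (1/4) = 98/13.

98/13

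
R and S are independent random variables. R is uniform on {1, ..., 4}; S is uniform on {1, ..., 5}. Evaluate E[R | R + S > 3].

P(R + S > 3) = 17/20.
Summing R·P(x,y) over outcomes with R + S > 3 gives 23/10.
E[R | R + S > 3] = (23/10) / (17/20) = 46/17.

46/17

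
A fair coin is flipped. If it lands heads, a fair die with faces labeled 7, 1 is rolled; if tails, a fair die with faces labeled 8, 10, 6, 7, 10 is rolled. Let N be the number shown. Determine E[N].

61/10

E[N | heads] = (7+1)/2 = 4.
E[N | tails] = (8+10+6+7+10)/5 = 41/5.
E[N] = (1/2)·(4) + (1/2)·(41/5) = 61/10.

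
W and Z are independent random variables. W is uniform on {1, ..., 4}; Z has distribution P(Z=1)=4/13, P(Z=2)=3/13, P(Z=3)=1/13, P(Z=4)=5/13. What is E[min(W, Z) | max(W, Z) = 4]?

9/4

P(max(W, Z) = 4) = 7/13.
Summing min(W,Z)·P(x,y) over outcomes with max(W, Z) = 4 gives 63/52.
E[min(W, Z) | max(W, Z) = 4] = (63/52) / (7/13) = 9/4.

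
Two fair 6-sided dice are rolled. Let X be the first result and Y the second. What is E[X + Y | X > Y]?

7

P(X > Y) = 5/12.
Summing (X+Y)·P(x,y) over outcomes with X > Y gives 35/12.
E[X + Y | X > Y] = (35/12) / (5/12) = 7.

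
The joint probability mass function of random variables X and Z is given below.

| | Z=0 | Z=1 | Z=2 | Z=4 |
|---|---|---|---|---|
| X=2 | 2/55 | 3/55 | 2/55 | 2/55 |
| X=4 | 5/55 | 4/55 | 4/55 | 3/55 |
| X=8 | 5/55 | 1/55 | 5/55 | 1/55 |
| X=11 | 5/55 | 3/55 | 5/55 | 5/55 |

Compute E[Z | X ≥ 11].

P(X ≥ 11) = 18/55.
Σ Z·P over the event = 0·(5/55) + 1·(3/55) + 2·(5/55) + 4·(5/55) = 3/5.
E[Z | X ≥ 11] = (3/5) / (18/55) = 11/6.

11/6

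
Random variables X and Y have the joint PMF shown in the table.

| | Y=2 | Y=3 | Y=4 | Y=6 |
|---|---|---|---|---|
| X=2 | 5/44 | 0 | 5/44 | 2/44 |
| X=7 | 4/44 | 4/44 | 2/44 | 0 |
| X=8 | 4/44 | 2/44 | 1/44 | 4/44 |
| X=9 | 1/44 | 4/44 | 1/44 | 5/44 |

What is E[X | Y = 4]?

P(Y = 4) = 9/44.
Σ X·P over the event = 2·(5/44) + 7·(2/44) + 8·(1/44) + 9·(1/44) = 41/44.
E[X | Y = 4] = (41/44) / (9/44) = 41/9.

41/9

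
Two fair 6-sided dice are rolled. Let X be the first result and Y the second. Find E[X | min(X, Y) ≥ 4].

Outcomes with min(X, Y) ≥ 4: (4,4), (4,5), (4,6), (5,4), (5,5), (5,6), (6,4), (6,5), (6,6), each with probability 1/36.
E[X | min(X, Y) ≥ 4] = (4 + 4 + 4 + 5 + 5 + 5 + 6 + 6 + 6) / 9 = 5.

5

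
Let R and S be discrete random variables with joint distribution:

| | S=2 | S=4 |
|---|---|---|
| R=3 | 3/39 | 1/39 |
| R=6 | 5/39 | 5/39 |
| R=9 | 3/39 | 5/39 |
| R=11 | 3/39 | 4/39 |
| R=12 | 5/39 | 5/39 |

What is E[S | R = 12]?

P(R = 12) = 10/39.
Σ S·P over the event = 2·(5/39) + 4·(5/39) = 10/13.
E[S | R = 12] = (10/13) / (10/39) = 3.

3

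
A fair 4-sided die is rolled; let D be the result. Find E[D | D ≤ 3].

2

Given D ≤ 3, D is equally likely to be any of {1, 2, 3}.
E[D | D ≤ 3] = (1 + 2 + 3) / 3 = 2.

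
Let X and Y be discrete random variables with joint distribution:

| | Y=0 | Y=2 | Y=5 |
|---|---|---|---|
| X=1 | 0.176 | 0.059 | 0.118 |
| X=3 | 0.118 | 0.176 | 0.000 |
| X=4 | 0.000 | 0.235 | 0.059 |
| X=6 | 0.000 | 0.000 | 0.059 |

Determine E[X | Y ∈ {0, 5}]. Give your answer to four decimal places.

2.3358

P(Y ∈ {0, 5}) = 0.530.
Summing X·P(X=x,Y=y) over the conditioning event gives 1.238.
E[X | Y ∈ {0, 5}] = (1.238) / (0.530) = 2.3358.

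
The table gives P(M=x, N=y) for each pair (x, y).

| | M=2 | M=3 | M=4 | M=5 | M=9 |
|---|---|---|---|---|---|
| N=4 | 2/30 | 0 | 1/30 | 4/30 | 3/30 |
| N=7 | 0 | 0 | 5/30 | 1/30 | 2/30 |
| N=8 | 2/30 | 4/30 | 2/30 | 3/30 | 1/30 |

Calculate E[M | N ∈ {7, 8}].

91/20

P(N ∈ {7, 8}) = 2/3.
Σ M·P over the event = 2·(2/30) + 3·(4/30) + 4·(5/30) + 4·(2/30) + 5·(1/30) + 5·(3/30) + 9·(2/30) + 9·(1/30) = 91/30.
E[M | N ∈ {7, 8}] = (91/30) / (2/3) = 91/20.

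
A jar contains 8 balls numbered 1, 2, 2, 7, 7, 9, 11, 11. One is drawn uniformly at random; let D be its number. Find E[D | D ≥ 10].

P(D ≥ 10) = 1/4.
Σ over the event: 11·1/4 = 11/4.
E[D | D ≥ 10] = (11/4) / (1/4) = 11.

11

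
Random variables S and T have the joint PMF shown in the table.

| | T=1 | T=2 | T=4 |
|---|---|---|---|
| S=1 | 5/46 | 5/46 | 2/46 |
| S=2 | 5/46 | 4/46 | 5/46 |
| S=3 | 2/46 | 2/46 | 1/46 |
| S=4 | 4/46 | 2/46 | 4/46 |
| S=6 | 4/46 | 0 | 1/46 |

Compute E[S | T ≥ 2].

P(T ≥ 2) = 13/23.
Summing S·P(S=x,T=y) over the conditioning event gives 32/23.
E[S | T ≥ 2] = (32/23) / (13/23) = 32/13.

32/13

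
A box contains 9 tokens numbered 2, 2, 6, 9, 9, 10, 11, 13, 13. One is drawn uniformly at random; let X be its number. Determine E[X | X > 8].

P(X > 8) = 2/3.
Σ over the event: 9·2/9 + 10·1/9 + 11·1/9 + 13·2/9 = 65/9.
E[X | X > 8] = (65/9) / (2/3) = 65/6.

65/6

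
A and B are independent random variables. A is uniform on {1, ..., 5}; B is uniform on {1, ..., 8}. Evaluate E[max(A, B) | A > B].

4

P(A > B) = 1/4.
Summing max(A,B)·P(x,y) over outcomes with A > B gives 1.
E[max(A, B) | A > B] = (1) / (1/4) = 4.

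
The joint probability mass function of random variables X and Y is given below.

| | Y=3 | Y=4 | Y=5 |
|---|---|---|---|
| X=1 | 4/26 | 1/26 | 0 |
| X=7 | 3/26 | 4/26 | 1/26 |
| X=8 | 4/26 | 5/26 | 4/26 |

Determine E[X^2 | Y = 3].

37

P(Y = 3) = 11/26.
Σ X^2·P over the event = 1·(4/26) + 49·(3/26) + 64·(4/26) = 407/26.
E[X^2 | Y = 3] = (407/26) / (11/26) = 37.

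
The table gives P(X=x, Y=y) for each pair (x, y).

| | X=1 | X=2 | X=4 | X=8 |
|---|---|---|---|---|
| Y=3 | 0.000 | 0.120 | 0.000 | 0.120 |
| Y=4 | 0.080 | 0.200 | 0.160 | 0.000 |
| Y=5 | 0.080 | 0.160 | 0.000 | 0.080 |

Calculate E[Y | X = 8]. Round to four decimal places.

P(X = 8) = 0.200.
Σ Y·P over the event = 3·(0.120) + 5·(0.080) = 0.760.
E[Y | X = 8] = (0.760) / (0.200) = 3.8000.

3.8000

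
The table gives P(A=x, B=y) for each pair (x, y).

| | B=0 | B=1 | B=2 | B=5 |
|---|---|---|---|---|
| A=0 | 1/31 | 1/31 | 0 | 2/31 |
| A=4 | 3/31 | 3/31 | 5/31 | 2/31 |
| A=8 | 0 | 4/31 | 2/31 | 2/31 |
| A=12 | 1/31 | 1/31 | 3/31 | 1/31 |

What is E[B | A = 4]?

23/13

P(A = 4) = 13/31.
Σ B·P over the event = 0·(3/31) + 1·(3/31) + 2·(5/31) + 5·(2/31) = 23/31.
E[B | A = 4] = (23/31) / (13/31) = 23/13.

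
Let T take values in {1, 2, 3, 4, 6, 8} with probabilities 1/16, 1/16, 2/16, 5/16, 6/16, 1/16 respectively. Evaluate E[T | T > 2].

P(T > 2) = 7/8.
Σ over the event: 3·1/8 + 4·5/16 + 6·3/8 + 8·1/16 = 35/8.
E[T | T > 2] = (35/8) / (7/8) = 5.

5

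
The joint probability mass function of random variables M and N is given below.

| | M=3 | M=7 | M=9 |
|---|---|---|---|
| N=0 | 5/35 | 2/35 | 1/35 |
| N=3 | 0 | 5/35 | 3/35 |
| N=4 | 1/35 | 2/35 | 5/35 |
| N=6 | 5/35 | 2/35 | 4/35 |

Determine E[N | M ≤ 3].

34/11

P(M ≤ 3) = 11/35.
Summing N·P(M=x,N=y) over the conditioning event gives 34/35.
E[N | M ≤ 3] = (34/35) / (11/35) = 34/11.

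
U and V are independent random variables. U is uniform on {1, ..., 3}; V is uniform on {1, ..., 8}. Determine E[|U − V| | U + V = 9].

5

Outcomes with U + V = 9: (1,8), (2,7), (3,6), each with probability 1/24.
E[|U − V| | U + V = 9] = (7 + 5 + 3) / 3 = 5.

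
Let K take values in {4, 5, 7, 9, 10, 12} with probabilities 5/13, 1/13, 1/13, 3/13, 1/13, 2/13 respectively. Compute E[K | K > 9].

P(K > 9) = 3/13.
Σ over the event: 10·1/13 + 12·2/13 = 34/13.
E[K | K > 9] = (34/13) / (3/13) = 34/3.

34/3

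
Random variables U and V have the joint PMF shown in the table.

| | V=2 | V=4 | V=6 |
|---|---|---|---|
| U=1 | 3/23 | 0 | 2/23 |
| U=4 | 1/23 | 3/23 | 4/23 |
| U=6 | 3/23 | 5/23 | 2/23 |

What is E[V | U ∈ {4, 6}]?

38/9

P(U ∈ {4, 6}) = 18/23.
Summing V·P(U=x,V=y) over the conditioning event gives 76/23.
E[V | U ∈ {4, 6}] = (76/23) / (18/23) = 38/9.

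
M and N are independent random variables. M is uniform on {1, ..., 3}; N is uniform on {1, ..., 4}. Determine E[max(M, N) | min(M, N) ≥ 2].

19/6

Outcomes with min(M, N) ≥ 2: (2,2), (2,3), (2,4), (3,2), (3,3), (3,4), each with probability 1/12.
E[max(M, N) | min(M, N) ≥ 2] = (2 + 3 + 4 + 3 + 3 + 4) / 6 = 19/6.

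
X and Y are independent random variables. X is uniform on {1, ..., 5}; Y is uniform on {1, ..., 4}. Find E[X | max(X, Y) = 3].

12/5

P(max(X, Y) = 3) = 1/4.
Summing X·P(x,y) over outcomes with max(X, Y) = 3 gives 3/5.
E[X | max(X, Y) = 3] = (3/5) / (1/4) = 12/5.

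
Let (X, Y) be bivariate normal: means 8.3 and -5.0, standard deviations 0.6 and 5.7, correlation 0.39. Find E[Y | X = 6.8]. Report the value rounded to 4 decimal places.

The regression of Y on X has slope ρ·σ_Y/σ_X and passes through (μ_X, μ_Y).
E[Y | X=6.8] = -5.0 + (0.39)·(5.7/0.6)·(6.8 − (8.3)) = -5.0 + (3.705)·(-1.5) = -10.5575.

-10.5575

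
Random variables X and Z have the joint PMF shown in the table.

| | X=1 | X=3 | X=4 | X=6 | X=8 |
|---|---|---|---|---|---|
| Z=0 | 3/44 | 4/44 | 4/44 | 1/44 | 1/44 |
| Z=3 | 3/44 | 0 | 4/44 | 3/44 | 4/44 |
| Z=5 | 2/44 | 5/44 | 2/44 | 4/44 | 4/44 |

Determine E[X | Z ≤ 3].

P(Z ≤ 3) = 27/44.
Summing X·P(X=x,Z=y) over the conditioning event gives 57/22.
E[X | Z ≤ 3] = (57/22) / (27/44) = 38/9.

38/9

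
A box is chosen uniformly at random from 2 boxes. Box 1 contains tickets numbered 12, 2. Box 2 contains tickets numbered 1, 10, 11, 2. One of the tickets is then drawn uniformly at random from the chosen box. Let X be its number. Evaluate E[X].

E[X | box 1] = (12+2)/2 = 7.
E[X | box 2] = (1+10+11+2)/4 = 6.
By the law of total expectation,
E[X] = (1/2)·(7) + (1/2)·(6) = 13/2.

13/2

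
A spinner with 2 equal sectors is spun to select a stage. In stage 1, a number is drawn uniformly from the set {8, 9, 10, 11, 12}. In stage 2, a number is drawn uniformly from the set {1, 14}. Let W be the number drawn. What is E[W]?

E[W | stage 1] = (8+9+10+11+12)/5 = 10.
E[W | stage 2] = (1+14)/2 = 15/2.
By the law of total expectation,
E[W] = (1/2)·(10) + (1/2)·(15/2) = 35/4.

35/4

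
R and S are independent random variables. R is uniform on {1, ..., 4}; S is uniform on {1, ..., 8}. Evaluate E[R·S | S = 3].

15/2

P(S = 3) = 1/8.
Summing RS·P(x,y) over outcomes with S = 3 gives 15/16.
E[R·S | S = 3] = (15/16) / (1/8) = 15/2.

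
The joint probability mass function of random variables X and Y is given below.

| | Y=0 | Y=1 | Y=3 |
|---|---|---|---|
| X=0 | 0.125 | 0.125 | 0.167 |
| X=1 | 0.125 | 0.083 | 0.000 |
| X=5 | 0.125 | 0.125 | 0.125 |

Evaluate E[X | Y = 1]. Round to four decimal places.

P(Y = 1) = 0.333.
Σ X·P over the event = 0·(0.125) + 1·(0.083) + 5·(0.125) = 0.708.
E[X | Y = 1] = (0.708) / (0.333) = 2.1261.

2.1261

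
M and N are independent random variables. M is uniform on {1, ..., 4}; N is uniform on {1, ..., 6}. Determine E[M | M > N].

Outcomes with M > N: (2,1), (3,1), (3,2), (4,1), (4,2), (4,3), each with probability 1/24.
E[M | M > N] = (2 + 3 + 3 + 4 + 4 + 4) / 6 = 10/3.

10/3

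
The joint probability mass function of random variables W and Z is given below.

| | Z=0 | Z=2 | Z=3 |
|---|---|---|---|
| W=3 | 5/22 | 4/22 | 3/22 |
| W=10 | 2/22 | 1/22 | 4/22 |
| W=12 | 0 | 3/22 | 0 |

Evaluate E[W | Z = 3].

7

P(Z = 3) = 7/22.
Σ W·P over the event = 3·(3/22) + 10·(4/22) = 49/22.
E[W | Z = 3] = (49/22) / (7/22) = 7.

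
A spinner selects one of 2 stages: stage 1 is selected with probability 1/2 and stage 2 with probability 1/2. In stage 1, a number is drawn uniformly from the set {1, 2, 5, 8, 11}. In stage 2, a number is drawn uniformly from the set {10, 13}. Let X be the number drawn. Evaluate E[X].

169/20

E[X | stage 1] = (1+2+5+8+11)/5 = 27/5.
E[X | stage 2] = (10+13)/2 = 23/2.
E[X] = (1/2)·(27/5) + (1/2)·(23/2) = 169/20.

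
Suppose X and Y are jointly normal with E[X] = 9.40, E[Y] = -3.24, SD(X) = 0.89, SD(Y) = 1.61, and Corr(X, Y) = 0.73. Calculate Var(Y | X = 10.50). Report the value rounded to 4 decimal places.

For a bivariate normal, Var(Y | X=x) = σ_Y²(1 − ρ²).
Var(Y | X=10.50) = (1.61)²·(1 − (0.73)²) = 2.5921·0.4671 = 1.2108.

1.2108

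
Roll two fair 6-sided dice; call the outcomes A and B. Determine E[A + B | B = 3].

13/2

Outcomes with B = 3: (1,3), (2,3), (3,3), (4,3), (5,3), (6,3), each with probability 1/36.
E[A + B | B = 3] = (4 + 5 + 6 + 7 + 8 + 9) / 6 = 13/2.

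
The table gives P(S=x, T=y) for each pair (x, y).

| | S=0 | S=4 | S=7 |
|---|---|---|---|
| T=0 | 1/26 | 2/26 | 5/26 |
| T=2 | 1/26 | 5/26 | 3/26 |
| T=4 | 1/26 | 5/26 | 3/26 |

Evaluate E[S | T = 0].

P(T = 0) = 4/13.
Σ S·P over the event = 0·(1/26) + 4·(2/26) + 7·(5/26) = 43/26.
E[S | T = 0] = (43/26) / (4/13) = 43/8.

43/8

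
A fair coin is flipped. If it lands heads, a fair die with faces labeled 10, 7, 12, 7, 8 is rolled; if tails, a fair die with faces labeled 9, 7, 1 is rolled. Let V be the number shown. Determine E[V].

E[V | heads] = (10+7+12+7+8)/5 = 44/5.
E[V | tails] = (9+7+1)/3 = 17/3.
E[V] = (1/2)·(44/5) + (1/2)·(17/3) = 217/30.

217/30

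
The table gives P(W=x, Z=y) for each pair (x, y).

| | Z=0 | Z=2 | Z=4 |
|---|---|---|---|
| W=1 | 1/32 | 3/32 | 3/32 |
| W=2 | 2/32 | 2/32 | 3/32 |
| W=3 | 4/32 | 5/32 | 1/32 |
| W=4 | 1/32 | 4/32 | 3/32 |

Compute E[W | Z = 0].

21/8

P(Z = 0) = 1/4.
Σ W·P over the event = 1·(1/32) + 2·(2/32) + 3·(4/32) + 4·(1/32) = 21/32.
E[W | Z = 0] = (21/32) / (1/4) = 21/8.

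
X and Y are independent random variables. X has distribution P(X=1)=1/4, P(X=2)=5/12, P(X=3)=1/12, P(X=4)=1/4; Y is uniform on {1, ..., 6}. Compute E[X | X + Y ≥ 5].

P(X + Y ≥ 5) = 13/18.
Summing X·P(x,y) over outcomes with X + Y ≥ 5 gives 17/9.
E[X | X + Y ≥ 5] = (17/9) / (13/18) = 34/13.

34/13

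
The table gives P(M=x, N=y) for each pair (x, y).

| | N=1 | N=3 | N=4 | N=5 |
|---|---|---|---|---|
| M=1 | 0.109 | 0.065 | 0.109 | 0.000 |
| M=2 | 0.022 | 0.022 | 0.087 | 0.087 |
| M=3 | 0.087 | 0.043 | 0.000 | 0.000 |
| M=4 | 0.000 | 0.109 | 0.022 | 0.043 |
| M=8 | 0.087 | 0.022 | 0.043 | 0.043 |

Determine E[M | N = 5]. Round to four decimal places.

3.9884

P(N = 5) = 0.173.
Σ M·P over the event = 2·(0.087) + 4·(0.043) + 8·(0.043) = 0.690.
E[M | N = 5] = (0.690) / (0.173) = 3.9884.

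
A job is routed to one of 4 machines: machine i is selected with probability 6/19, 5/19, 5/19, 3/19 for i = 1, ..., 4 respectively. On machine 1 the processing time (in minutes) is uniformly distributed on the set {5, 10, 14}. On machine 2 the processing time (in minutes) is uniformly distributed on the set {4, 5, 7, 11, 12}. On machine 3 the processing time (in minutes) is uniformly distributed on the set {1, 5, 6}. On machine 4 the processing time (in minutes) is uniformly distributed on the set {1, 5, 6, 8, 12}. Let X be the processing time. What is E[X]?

681/95

E[X | machine 1] = (5+10+14)/3 = 29/3.
E[X | machine 2] = (4+5+7+11+12)/5 = 39/5.
E[X | machine 3] = (1+5+6)/3 = 4.
E[X | machine 4] = (1+5+6+8+12)/5 = 32/5.
E[X] = (6/19)·(29/3) + (5/19)·(39/5) + (5/19)·(4) + (3/19)·(32/5) = 681/95.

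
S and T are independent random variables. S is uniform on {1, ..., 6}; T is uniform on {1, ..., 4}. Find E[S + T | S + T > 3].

136/21

P(S + T > 3) = 7/8.
Summing (S+T)·P(x,y) over outcomes with S + T > 3 gives 17/3.
E[S + T | S + T > 3] = (17/3) / (7/8) = 136/21.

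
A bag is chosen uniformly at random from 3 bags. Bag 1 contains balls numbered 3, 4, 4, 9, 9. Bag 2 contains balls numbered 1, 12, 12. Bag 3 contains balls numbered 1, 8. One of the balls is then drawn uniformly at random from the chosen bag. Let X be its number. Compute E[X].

559/90

E[X | bag 1] = (3+4+4+9+9)/5 = 29/5.
E[X | bag 2] = (1+12+12)/3 = 25/3.
E[X | bag 3] = (1+8)/2 = 9/2.
E[X] = (1/3)·(29/5) + (1/3)·(25/3) + (1/3)·(9/2) = 559/90.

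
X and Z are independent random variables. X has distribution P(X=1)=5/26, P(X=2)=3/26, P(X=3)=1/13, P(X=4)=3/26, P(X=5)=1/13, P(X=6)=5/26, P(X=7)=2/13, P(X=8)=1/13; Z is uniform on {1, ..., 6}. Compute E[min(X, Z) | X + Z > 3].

P(X + Z > 3) = 11/12.
Summing min(X,Z)·P(x,y) over outcomes with X + Z > 3 gives 135/52.
E[min(X, Z) | X + Z > 3] = (135/52) / (11/12) = 405/143.

405/143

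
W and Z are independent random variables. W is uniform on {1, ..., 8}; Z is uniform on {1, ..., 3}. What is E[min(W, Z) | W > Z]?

P(W > Z) = 3/4.
Summing min(W,Z)·P(x,y) over outcomes with W > Z gives 17/12.
E[min(W, Z) | W > Z] = (17/12) / (3/4) = 17/9.

17/9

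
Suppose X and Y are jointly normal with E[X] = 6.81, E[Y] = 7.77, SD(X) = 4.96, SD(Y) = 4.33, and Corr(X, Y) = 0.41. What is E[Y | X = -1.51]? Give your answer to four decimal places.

4.7921

E[Y | X=x] = μ_Y + ρ(σ_Y/σ_X)(x − μ_X) for jointly normal variables.
E[Y | X=-1.51] = 7.77 + (0.41)·(4.33/4.96)·(-1.51 − (6.81)) = 7.77 + (0.35792)·(-8.32) = 4.7921.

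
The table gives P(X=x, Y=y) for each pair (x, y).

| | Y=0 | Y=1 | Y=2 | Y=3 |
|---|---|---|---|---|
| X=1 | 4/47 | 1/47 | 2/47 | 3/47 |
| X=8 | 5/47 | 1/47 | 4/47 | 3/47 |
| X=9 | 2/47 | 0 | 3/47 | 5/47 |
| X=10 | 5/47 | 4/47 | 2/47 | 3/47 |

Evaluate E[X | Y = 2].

P(Y = 2) = 11/47.
Σ X·P over the event = 1·(2/47) + 8·(4/47) + 9·(3/47) + 10·(2/47) = 81/47.
E[X | Y = 2] = (81/47) / (11/47) = 81/11.

81/11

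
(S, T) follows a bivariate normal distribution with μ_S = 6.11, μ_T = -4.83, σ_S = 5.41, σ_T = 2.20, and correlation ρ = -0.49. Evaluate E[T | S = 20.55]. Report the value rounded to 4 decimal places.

-7.7073

The regression of T on S has slope ρ·σ_T/σ_S and passes through (μ_S, μ_T).
E[T | S=20.55] = -4.83 + (-0.49)·(2.20/5.41)·(20.55 − (6.11)) = -4.83 + (-0.19926)·(14.44) = -7.7073.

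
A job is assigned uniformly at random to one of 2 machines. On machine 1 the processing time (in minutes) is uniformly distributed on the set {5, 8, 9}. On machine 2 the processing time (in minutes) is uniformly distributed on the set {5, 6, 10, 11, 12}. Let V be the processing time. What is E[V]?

E[V | machine 1] = (5+8+9)/3 = 22/3.
E[V | machine 2] = (5+6+10+11+12)/5 = 44/5.
By the law of total expectation,
E[V] = (1/2)·(22/3) + (1/2)·(44/5) = 121/15.

121/15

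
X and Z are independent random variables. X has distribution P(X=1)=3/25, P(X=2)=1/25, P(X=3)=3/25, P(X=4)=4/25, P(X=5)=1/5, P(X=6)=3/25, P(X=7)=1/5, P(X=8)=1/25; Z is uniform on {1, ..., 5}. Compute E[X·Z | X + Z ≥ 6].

331/20

P(X + Z ≥ 6) = 4/5.
Summing XZ·P(x,y) over outcomes with X + Z ≥ 6 gives 331/25.
E[X·Z | X + Z ≥ 6] = (331/25) / (4/5) = 331/20.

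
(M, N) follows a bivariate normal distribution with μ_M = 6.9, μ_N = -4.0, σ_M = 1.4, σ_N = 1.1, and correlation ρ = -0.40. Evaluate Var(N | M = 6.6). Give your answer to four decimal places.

1.0164

For a bivariate normal, Var(N | M=x) = σ_N²(1 − ρ²).
Var(N | M=6.6) = (1.1)²·(1 − (-0.40)²) = 1.21·0.84 = 1.0164.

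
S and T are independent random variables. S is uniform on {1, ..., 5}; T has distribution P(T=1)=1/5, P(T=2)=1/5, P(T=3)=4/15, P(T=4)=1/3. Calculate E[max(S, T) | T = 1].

P(T = 1) = 1/5.
Summing max(S,T)·P(x,y) over outcomes with T = 1 gives 3/5.
E[max(S, T) | T = 1] = (3/5) / (1/5) = 3.

3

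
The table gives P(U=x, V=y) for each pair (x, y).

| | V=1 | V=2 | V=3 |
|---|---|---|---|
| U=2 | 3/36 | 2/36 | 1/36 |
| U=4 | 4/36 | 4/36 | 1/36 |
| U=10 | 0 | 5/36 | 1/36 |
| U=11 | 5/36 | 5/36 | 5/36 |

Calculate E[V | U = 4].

5/3

P(U = 4) = 1/4.
Summing V·P(U=x,V=y) over the conditioning event gives 5/12.
E[V | U = 4] = (5/12) / (1/4) = 5/3.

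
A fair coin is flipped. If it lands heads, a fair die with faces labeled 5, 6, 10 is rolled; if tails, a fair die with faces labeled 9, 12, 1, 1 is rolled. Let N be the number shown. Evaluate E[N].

E[N | heads] = (5+6+10)/3 = 7.
E[N | tails] = (9+12+1+1)/4 = 23/4.
E[N] = (1/2)·(7) + (1/2)·(23/4) = 51/8.

51/8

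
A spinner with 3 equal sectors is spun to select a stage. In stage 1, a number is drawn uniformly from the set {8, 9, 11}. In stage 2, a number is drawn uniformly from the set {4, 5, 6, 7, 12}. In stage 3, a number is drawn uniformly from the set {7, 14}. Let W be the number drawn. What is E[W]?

E[W | stage 1] = (8+9+11)/3 = 28/3.
E[W | stage 2] = (4+5+6+7+12)/5 = 34/5.
E[W | stage 3] = (7+14)/2 = 21/2.
By the law of total expectation,
E[W] = (1/3)·(28/3) + (1/3)·(34/5) + (1/3)·(21/2) = 799/90.

799/90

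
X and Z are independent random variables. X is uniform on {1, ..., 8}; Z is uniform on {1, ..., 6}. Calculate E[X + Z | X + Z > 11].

Outcomes with X + Z > 11: (6,6), (7,5), (7,6), (8,4), (8,5), (8,6), each with probability 1/48.
E[X + Z | X + Z > 11] = (12 + 12 + 13 + 12 + 13 + 14) / 6 = 38/3.

38/3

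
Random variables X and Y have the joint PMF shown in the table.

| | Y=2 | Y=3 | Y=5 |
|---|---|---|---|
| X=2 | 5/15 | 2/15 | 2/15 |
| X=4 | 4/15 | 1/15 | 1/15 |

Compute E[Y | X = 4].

8/3

P(X = 4) = 2/5.
Summing Y·P(X=x,Y=y) over the conditioning event gives 16/15.
E[Y | X = 4] = (16/15) / (2/5) = 8/3.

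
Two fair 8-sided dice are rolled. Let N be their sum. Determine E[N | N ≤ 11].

376/49

P(N ≤ 11) = 49/64.
E[N | N ≤ 11] = (47/8) / (49/64) = 376/49.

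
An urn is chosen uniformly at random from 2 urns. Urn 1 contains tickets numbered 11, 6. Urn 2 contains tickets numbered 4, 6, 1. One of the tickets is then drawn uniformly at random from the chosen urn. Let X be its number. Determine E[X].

E[X | urn 1] = (11+6)/2 = 17/2.
E[X | urn 2] = (4+6+1)/3 = 11/3.
E[X] = (1/2)·(17/2) + (1/2)·(11/3) = 73/12.

73/12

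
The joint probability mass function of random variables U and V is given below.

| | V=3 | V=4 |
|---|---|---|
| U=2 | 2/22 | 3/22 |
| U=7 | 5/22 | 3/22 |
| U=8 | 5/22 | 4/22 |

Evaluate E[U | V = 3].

79/12

P(V = 3) = 6/11.
Σ U·P over the event = 2·(2/22) + 7·(5/22) + 8·(5/22) = 79/22.
E[U | V = 3] = (79/22) / (6/11) = 79/12.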